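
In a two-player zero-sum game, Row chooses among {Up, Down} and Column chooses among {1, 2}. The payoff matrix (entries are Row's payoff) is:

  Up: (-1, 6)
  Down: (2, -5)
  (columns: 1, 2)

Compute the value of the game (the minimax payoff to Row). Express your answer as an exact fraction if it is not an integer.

Row minima: Up → -1, Down → -5; maximin = -1.
Column maxima: 1 → 2, 2 → 6; minimax = 2.
-1 ≠ 2, so there is no saddle point; optimal play is mixed.
Let Row play Up with probability p. Expected payoff against 1: (-1)p + 2(1−p) = −3p + 2; against 2: 6p + (-5)(1−p) = 11p − 5.
Setting these equal: −3p + 2 = 11p − 5 ⇒ −14p = -7 ⇒ p = 1/2, and the value is (-3)·(1/2) + 2 = 1/2.
For Column: with q = P(1), equating Up's and Down's payoffs gives −7q + 6 = 7q − 5 ⇒ q = 11/14.

1/2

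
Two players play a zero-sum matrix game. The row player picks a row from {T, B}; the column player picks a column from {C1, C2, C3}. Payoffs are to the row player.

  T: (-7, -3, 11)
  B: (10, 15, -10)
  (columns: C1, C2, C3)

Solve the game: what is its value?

Row minima: T → -7, B → -10; maximin = -7.
Column maxima: C1 → 10, C2 → 15, C3 → 11; minimax = 10.
-7 ≠ 10, so there is no saddle point; optimal play is mixed.
C2 is strictly dominated by C1 (it gives the row player strictly more in every row), so the column player never plays it.
On the remaining 2×2 (T, B vs C1, C3):
Let the row player play T with probability p. Expected payoff against C1: (-7)p + 10(1−p) = −17p + 10; against C3: 11p + (-10)(1−p) = 21p − 10.
Setting these equal: −17p + 10 = 21p − 10 ⇒ −38p = -20 ⇒ p = 10/19, and the value is (-17)·(10/19) + 10 = 20/19.
For the column player: with q = P(C1), equating T's and B's payoffs gives −18q + 11 = 20q − 10 ⇒ q = 21/38.

20/19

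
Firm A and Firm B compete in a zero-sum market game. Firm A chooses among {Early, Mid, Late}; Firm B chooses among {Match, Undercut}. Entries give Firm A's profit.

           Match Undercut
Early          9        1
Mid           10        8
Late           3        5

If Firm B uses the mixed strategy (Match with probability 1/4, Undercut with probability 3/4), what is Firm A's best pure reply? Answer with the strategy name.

Mid

Expected payoff of Early: (1/4)·9 + (3/4)·1 = 3.
Expected payoff of Mid: (1/4)·10 + (3/4)·8 = 17/2.
Expected payoff of Late: (1/4)·3 + (3/4)·5 = 9/2.
The largest is 17/2, so Firm A's best response is Mid.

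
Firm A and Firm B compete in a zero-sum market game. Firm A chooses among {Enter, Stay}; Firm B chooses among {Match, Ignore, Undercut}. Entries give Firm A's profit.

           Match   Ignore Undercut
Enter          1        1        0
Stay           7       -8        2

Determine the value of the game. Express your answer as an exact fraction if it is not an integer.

2/11

Row minima: Enter → 0, Stay → -8; maximin = 0.
Column maxima: Match → 7, Ignore → 1, Undercut → 2; minimax = 1.
0 ≠ 1, so there is no saddle point; optimal play is mixed.
Match is strictly dominated by Undercut (it gives Firm A strictly more in every row), so Firm B never plays it.
On the remaining 2×2 (Enter, Stay vs Ignore, Undercut):
Let Firm A play Enter with probability p. Expected payoff against Ignore: 1p + (-8)(1−p) = 9p − 8; against Undercut: 0p + 2(1−p) = −2p + 2.
Setting these equal: 9p − 8 = −2p + 2 ⇒ 11p = 10 ⇒ p = 10/11, and the value is (9)·(10/11) − 8 = 2/11.
For Firm B: with q = P(Ignore), equating Enter's and Stay's payoffs gives q = −10q + 2 ⇒ q = 2/11.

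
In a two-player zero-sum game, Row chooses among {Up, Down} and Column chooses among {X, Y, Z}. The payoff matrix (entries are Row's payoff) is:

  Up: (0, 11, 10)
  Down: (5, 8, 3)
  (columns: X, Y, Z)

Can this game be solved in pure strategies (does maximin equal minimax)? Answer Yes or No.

Row minima: Up → 0, Down → 3; maximin = 3.
Column maxima: X → 5, Y → 11, Z → 10; minimax = 5.
3 ≠ 5, so no pure-strategy equilibrium exists.

No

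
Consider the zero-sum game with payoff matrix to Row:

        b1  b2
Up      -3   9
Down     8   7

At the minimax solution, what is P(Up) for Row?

Row minima: Up → -3, Down → 7; maximin = 7.
Column maxima: b1 → 8, b2 → 9; minimax = 8.
7 ≠ 8, so there is no saddle point; optimal play is mixed.
Let Row play Up with probability p. Expected payoff against b1: (-3)p + 8(1−p) = −11p + 8; against b2: 9p + 7(1−p) = 2p + 7.
Setting these equal: −11p + 8 = 2p + 7 ⇒ −13p = -1 ⇒ p = 1/13, and the value is (-11)·(1/13) + 8 = 93/13.
For Column: with q = P(b1), equating Up's and Down's payoffs gives −12q + 9 = q + 7 ⇒ q = 2/13.

1/13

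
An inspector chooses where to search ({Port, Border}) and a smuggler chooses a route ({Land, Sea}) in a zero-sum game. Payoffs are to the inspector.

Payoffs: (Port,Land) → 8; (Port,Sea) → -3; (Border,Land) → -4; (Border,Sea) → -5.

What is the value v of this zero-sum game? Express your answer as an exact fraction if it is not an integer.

Row minima: Port → -3, Border → -5; maximin = -3.
Column maxima: Land → 8, Sea → -3; minimax = -3.
Since maximin = minimax = -3, there is a saddle point and the value is -3.

-3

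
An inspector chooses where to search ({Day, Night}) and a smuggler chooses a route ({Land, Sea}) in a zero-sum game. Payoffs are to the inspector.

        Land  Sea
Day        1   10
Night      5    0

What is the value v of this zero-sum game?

Row minima: Day → 1, Night → 0; maximin = 1.
Column maxima: Land → 5, Sea → 10; minimax = 5.
1 ≠ 5, so there is no saddle point; optimal play is mixed.
Let the inspector play Day with probability p. Expected payoff against Land: 1p + 5(1−p) = −4p + 5; against Sea: 10p + 0(1−p) = 10p.
Setting these equal: −4p + 5 = 10p ⇒ −14p = -5 ⇒ p = 5/14, and the value is (-4)·(5/14) + 5 = 25/7.
For the smuggler: with q = P(Land), equating Day's and Night's payoffs gives −9q + 10 = 5q ⇒ q = 5/7.

25/7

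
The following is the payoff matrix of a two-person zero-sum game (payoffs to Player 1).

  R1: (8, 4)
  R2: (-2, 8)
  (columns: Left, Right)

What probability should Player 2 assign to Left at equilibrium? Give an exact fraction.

Row minima: R1 → 4, R2 → -2; maximin = 4.
Column maxima: Left → 8, Right → 8; minimax = 8.
4 ≠ 8, so there is no saddle point; optimal play is mixed.
Let Player 1 play R1 with probability p. Expected payoff against Left: 8p + (-2)(1−p) = 10p − 2; against Right: 4p + 8(1−p) = −4p + 8.
Setting these equal: 10p − 2 = −4p + 8 ⇒ 14p = 10 ⇒ p = 5/7, and the value is (10)·(5/7) − 2 = 36/7.
For Player 2: with q = P(Left), equating R1's and R2's payoffs gives 4q + 4 = −10q + 8 ⇒ q = 2/7.

2/7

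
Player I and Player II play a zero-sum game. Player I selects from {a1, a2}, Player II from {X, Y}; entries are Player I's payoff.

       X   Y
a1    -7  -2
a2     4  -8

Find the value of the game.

Row minima: a1 → -7, a2 → -8; maximin = -7.
Column maxima: X → 4, Y → -2; minimax = -2.
-7 ≠ -2, so there is no saddle point; optimal play is mixed.
Let Player I play a1 with probability p. Expected payoff against X: (-7)p + 4(1−p) = −11p + 4; against Y: (-2)p + (-8)(1−p) = 6p − 8.
Setting these equal: −11p + 4 = 6p − 8 ⇒ −17p = -12 ⇒ p = 12/17, and the value is (-11)·(12/17) + 4 = -64/17.
For Player II: with q = P(X), equating a1's and a2's payoffs gives −5q − 2 = 12q − 8 ⇒ q = 6/17.

-64/17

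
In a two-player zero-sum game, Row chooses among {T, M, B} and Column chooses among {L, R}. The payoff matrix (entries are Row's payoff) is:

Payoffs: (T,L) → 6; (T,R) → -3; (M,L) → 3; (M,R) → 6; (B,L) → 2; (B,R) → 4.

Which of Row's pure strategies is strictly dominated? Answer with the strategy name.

B

M gives a strictly higher payoff than B against every column: 3 > 2, 6 > 4.
So B is strictly dominated and Row never plays it.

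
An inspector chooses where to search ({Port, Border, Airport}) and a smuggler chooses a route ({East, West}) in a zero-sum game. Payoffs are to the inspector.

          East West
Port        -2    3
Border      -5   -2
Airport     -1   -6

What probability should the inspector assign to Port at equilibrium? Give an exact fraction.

1/2

Row minima: Port → -2, Border → -5, Airport → -6; maximin = -2.
Column maxima: East → -1, West → 3; minimax = -1.
-2 ≠ -1, so there is no saddle point; optimal play is mixed.
Border is strictly dominated by Port, so the inspector never plays it.
On the remaining 2×2 (Port, Airport vs East, West):
Let the inspector play Port with probability p. Expected payoff against East: (-2)p + (-1)(1−p) = −p − 1; against West: 3p + (-6)(1−p) = 9p − 6.
Setting these equal: −p − 1 = 9p − 6 ⇒ −10p = -5 ⇒ p = 1/2, and the value is (-1)·(1/2) − 1 = -3/2.
For the smuggler: with q = P(East), equating Port's and Airport's payoffs gives −5q + 3 = 5q − 6 ⇒ q = 9/10.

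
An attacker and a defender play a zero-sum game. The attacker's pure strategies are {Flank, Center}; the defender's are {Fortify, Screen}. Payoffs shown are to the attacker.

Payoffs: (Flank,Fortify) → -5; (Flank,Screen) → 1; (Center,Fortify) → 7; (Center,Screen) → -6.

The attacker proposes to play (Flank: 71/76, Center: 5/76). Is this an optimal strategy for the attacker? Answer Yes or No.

No

Against Fortify this mix gives (71/76)·(-5) + (5/76)·7 = -80/19.
Against Screen this mix gives (71/76)·1 + (5/76)·(-6) = 41/76.
The defender will play Fortify, holding the attacker to -80/19. Shifting weight toward the row that does better against Fortify would raise this floor (the equalizing mix achieves -23/19 against both Fortify and Screen), so the proposed strategy is not optimal.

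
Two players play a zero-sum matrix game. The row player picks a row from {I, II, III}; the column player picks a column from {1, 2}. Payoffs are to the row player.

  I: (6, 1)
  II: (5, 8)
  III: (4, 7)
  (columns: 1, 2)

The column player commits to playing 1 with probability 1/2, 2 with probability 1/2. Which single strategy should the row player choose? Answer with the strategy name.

Expected payoff of I: (1/2)·6 + (1/2)·1 = 7/2.
Expected payoff of II: (1/2)·5 + (1/2)·8 = 13/2.
Expected payoff of III: (1/2)·4 + (1/2)·7 = 11/2.
The largest is 13/2, so the row player's best response is II.

II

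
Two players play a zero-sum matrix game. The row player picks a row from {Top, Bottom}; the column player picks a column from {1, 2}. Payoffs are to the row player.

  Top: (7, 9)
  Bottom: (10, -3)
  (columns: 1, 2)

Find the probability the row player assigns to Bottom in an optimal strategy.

2/15

Row minima: Top → 7, Bottom → -3; maximin = 7.
Column maxima: 1 → 10, 2 → 9; minimax = 9.
7 ≠ 9, so there is no saddle point; optimal play is mixed.
Let the row player play Top with probability p. Expected payoff against 1: 7p + 10(1−p) = −3p + 10; against 2: 9p + (-3)(1−p) = 12p − 3.
Setting these equal: −3p + 10 = 12p − 3 ⇒ −15p = -13 ⇒ p = 13/15, and the value is (-3)·(13/15) + 10 = 37/5.
For the column player: with q = P(1), equating Top's and Bottom's payoffs gives −2q + 9 = 13q − 3 ⇒ q = 4/5.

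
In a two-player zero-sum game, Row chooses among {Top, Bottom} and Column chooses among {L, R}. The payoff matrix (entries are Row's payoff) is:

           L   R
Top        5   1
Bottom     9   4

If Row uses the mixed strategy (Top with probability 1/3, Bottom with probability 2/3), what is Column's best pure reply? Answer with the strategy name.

R

If Column plays L, Row's expected payoff is (1/3)·5 + (2/3)·9 = 23/3.
If Column plays R, Row's expected payoff is (1/3)·1 + (2/3)·4 = 3.
Column minimizes Row's payoff; the smallest is 3, so the best response is R.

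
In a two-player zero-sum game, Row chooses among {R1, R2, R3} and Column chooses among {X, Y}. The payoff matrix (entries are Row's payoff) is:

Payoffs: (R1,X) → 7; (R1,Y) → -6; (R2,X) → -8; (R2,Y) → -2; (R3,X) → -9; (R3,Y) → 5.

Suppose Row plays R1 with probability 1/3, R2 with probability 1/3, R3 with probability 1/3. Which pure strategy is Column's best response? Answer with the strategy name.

X

If Column plays X, Row's expected payoff is (1/3)·7 + (1/3)·(-8) + (1/3)·(-9) = -10/3.
If Column plays Y, Row's expected payoff is (1/3)·(-6) + (1/3)·(-2) + (1/3)·5 = -1.
Column minimizes Row's payoff; the smallest is -10/3, so the best response is X.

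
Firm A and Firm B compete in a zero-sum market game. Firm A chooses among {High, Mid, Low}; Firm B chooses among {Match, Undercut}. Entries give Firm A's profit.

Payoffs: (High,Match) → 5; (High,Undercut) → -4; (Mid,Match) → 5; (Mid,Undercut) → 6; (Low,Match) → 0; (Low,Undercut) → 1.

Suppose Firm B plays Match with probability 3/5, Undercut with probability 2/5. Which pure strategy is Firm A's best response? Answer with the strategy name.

Mid

Expected payoff of High: (3/5)·5 + (2/5)·(-4) = 7/5.
Expected payoff of Mid: (3/5)·5 + (2/5)·6 = 27/5.
Expected payoff of Low: (3/5)·0 + (2/5)·1 = 2/5.
The largest is 27/5, so Firm A's best response is Mid.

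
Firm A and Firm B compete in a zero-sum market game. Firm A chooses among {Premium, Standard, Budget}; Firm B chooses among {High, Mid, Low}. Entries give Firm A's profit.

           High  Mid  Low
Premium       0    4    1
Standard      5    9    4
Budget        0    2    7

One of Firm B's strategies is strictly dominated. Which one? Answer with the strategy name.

Mid

High holds Firm A's payoff strictly below Mid in every row: 0 < 4, 5 < 9, 0 < 2.
So Mid is strictly dominated for Firm B.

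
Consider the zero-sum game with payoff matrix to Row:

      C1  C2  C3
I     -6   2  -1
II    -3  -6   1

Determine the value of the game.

-42/11

Row minima: I → -6, II → -6; maximin = -6.
Column maxima: C1 → -3, C2 → 2, C3 → 1; minimax = -3.
-6 ≠ -3, so there is no saddle point; optimal play is mixed.
C3 is strictly dominated by C1 (it gives Row strictly more in every row), so Column never plays it.
On the remaining 2×2 (I, II vs C1, C2):
Let Row play I with probability p. Expected payoff against C1: (-6)p + (-3)(1−p) = −3p − 3; against C2: 2p + (-6)(1−p) = 8p − 6.
Setting these equal: −3p − 3 = 8p − 6 ⇒ −11p = -3 ⇒ p = 3/11, and the value is (-3)·(3/11) − 3 = -42/11.
For Column: with q = P(C1), equating I's and II's payoffs gives −8q + 2 = 3q − 6 ⇒ q = 8/11.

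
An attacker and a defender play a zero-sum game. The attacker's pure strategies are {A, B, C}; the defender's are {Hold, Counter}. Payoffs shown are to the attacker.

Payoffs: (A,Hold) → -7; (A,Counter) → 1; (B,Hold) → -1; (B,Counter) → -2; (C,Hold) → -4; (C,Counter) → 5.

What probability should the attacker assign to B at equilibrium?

9/10

Row minima: A → -7, B → -2, C → -4; maximin = -2.
Column maxima: Hold → -1, Counter → 5; minimax = -1.
-2 ≠ -1, so there is no saddle point; optimal play is mixed.
A is strictly dominated by C, so the attacker never plays it.
On the remaining 2×2 (B, C vs Hold, Counter):
Let the attacker play B with probability p. Expected payoff against Hold: (-1)p + (-4)(1−p) = 3p − 4; against Counter: (-2)p + 5(1−p) = −7p + 5.
Setting these equal: 3p − 4 = −7p + 5 ⇒ 10p = 9 ⇒ p = 9/10, and the value is (3)·(9/10) − 4 = -13/10.
For the defender: with q = P(Hold), equating B's and C's payoffs gives q − 2 = −9q + 5 ⇒ q = 7/10.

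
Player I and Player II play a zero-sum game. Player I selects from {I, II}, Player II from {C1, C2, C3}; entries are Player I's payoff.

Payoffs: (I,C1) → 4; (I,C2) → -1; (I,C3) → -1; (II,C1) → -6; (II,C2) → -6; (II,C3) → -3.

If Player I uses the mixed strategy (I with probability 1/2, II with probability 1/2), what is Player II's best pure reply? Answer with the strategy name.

If Player II plays C1, Player I's expected payoff is (1/2)·4 + (1/2)·(-6) = -1.
If Player II plays C2, Player I's expected payoff is (1/2)·(-1) + (1/2)·(-6) = -7/2.
If Player II plays C3, Player I's expected payoff is (1/2)·(-1) + (1/2)·(-3) = -2.
Player II minimizes Player I's payoff; the smallest is -7/2, so the best response is C2.

C2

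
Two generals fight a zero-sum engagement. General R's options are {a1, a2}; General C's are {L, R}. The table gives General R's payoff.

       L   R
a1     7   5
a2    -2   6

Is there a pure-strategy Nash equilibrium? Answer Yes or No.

No

Row minima: a1 → 5, a2 → -2; maximin = 5.
Column maxima: L → 7, R → 6; minimax = 6.
5 ≠ 6, so no pure-strategy equilibrium exists.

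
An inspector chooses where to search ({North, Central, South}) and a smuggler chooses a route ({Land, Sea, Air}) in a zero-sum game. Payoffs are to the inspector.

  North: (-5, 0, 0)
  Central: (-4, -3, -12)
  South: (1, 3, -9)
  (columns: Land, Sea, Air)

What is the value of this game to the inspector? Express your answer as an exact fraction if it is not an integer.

-3

Row minima: North → -5, Central → -12, South → -9; maximin = -5.
Column maxima: Land → 1, Sea → 3, Air → 0; minimax = 0.
-5 ≠ 0, so there is no saddle point; optimal play is mixed.
Central is strictly dominated by South, so the inspector never plays it.
Sea is strictly dominated by Land (it gives the inspector strictly more in every row), so the smuggler never plays it.
On the remaining 2×2 (North, South vs Land, Air):
Let the inspector play North with probability p. Expected payoff against Land: (-5)p + 1(1−p) = −6p + 1; against Air: 0p + (-9)(1−p) = 9p − 9.
Setting these equal: −6p + 1 = 9p − 9 ⇒ −15p = -10 ⇒ p = 2/3, and the value is (-6)·(2/3) + 1 = -3.
For the smuggler: with q = P(Land), equating North's and South's payoffs gives −5q = 10q − 9 ⇒ q = 3/5.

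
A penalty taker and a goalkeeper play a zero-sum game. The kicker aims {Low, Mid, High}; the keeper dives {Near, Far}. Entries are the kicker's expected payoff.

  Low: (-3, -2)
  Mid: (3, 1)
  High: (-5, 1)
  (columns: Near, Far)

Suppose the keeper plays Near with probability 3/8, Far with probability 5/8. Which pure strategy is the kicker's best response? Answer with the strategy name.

Expected payoff of Low: (3/8)·(-3) + (5/8)·(-2) = -19/8.
Expected payoff of Mid: (3/8)·3 + (5/8)·1 = 7/4.
Expected payoff of High: (3/8)·(-5) + (5/8)·1 = -5/4.
The largest is 7/4, so the kicker's best response is Mid.

Mid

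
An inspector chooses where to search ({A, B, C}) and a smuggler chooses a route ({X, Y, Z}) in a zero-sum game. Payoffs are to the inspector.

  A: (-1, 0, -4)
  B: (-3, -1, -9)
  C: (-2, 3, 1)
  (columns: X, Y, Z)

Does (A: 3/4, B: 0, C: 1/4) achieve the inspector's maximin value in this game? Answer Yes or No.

Against X this mix gives (3/4)·(-1) + (1/4)·(-2) = -5/4.
Against Y this mix gives (3/4)·0 + (1/4)·3 = 3/4.
Against Z this mix gives (3/4)·(-4) + (1/4)·1 = -11/4.
The smuggler will play Z, holding the inspector to -11/4. Shifting weight toward the row that does better against Z would raise this floor (the equalizing mix achieves -3/2 against both Z and X), so the proposed strategy is not optimal.

No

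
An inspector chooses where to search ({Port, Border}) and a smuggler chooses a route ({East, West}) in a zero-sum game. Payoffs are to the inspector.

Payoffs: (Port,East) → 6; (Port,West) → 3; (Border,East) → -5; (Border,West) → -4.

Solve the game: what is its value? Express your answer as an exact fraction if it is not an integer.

Row minima: Port → 3, Border → -5; maximin = 3.
Column maxima: East → 6, West → 3; minimax = 3.
Since maximin = minimax = 3, there is a saddle point and the value is 3.

3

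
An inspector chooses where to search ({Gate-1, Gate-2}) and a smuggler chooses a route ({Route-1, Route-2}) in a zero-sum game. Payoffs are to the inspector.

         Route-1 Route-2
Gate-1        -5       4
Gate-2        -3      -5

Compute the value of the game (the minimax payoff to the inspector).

Row minima: Gate-1 → -5, Gate-2 → -5; maximin = -5.
Column maxima: Route-1 → -3, Route-2 → 4; minimax = -3.
-5 ≠ -3, so there is no saddle point; optimal play is mixed.
Let the inspector play Gate-1 with probability p. Expected payoff against Route-1: (-5)p + (-3)(1−p) = −2p − 3; against Route-2: 4p + (-5)(1−p) = 9p − 5.
Setting these equal: −2p − 3 = 9p − 5 ⇒ −11p = -2 ⇒ p = 2/11, and the value is (-2)·(2/11) − 3 = -37/11.
For the smuggler: with q = P(Route-1), equating Gate-1's and Gate-2's payoffs gives −9q + 4 = 2q − 5 ⇒ q = 9/11.

-37/11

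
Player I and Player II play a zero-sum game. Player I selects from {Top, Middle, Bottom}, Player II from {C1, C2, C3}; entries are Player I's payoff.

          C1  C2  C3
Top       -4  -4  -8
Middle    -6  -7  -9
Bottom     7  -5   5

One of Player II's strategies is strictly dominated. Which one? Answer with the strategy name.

C3 holds Player I's payoff strictly below C1 in every row: -8 < -4, -9 < -6, 5 < 7.
So C1 is strictly dominated for Player II.

C1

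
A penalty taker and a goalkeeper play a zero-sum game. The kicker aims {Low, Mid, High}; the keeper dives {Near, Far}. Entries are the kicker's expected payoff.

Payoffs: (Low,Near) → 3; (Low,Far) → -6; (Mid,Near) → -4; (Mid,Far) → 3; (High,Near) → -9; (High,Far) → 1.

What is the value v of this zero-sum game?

Row minima: Low → -6, Mid → -4, High → -9; maximin = -4.
Column maxima: Near → 3, Far → 3; minimax = 3.
-4 ≠ 3, so there is no saddle point; optimal play is mixed.
High is strictly dominated by Mid, so the kicker never plays it.
On the remaining 2×2 (Low, Mid vs Near, Far):
Let the kicker play Low with probability p. Expected payoff against Near: 3p + (-4)(1−p) = 7p − 4; against Far: (-6)p + 3(1−p) = −9p + 3.
Setting these equal: 7p − 4 = −9p + 3 ⇒ 16p = 7 ⇒ p = 7/16, and the value is (7)·(7/16) − 4 = -15/16.
For the keeper: with q = P(Near), equating Low's and Mid's payoffs gives 9q − 6 = −7q + 3 ⇒ q = 9/16.

-15/16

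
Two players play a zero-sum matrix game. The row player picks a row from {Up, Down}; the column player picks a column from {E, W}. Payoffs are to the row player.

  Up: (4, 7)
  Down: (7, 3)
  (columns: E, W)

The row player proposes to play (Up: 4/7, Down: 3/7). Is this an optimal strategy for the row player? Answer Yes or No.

Against E this mix gives (4/7)·4 + (3/7)·7 = 37/7.
Against W this mix gives (4/7)·7 + (3/7)·3 = 37/7.
All of the column player's active replies (E, W) yield 37/7, and no column does worse for the row player. The mix makes the column player indifferent and guarantees 37/7, so it is optimal.

Yes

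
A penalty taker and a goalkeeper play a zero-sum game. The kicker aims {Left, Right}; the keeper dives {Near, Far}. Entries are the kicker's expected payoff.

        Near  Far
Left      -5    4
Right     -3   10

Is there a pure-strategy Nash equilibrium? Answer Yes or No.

Yes

Row minima: Left → -5, Right → -3; maximin = -3.
Column maxima: Near → -3, Far → 10; minimax = -3.
maximin = minimax = -3, so a saddle point exists.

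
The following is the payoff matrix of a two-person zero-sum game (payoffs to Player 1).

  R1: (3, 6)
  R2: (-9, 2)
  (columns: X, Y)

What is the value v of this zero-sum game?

3

Row minima: R1 → 3, R2 → -9; maximin = 3.
Column maxima: X → 3, Y → 6; minimax = 3.
Since maximin = minimax = 3, there is a saddle point and the value is 3.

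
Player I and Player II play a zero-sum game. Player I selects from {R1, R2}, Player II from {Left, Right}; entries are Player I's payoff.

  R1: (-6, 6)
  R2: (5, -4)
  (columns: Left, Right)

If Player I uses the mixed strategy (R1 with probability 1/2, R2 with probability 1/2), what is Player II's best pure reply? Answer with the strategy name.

Left

If Player II plays Left, Player I's expected payoff is (1/2)·(-6) + (1/2)·5 = -1/2.
If Player II plays Right, Player I's expected payoff is (1/2)·6 + (1/2)·(-4) = 1.
Player II minimizes Player I's payoff; the smallest is -1/2, so the best response is Left.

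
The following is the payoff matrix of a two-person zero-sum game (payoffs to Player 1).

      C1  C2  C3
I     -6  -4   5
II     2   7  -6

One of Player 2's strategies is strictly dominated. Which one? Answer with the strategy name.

C2

C1 holds Player 1's payoff strictly below C2 in every row: -6 < -4, 2 < 7.
So C2 is strictly dominated for Player 2.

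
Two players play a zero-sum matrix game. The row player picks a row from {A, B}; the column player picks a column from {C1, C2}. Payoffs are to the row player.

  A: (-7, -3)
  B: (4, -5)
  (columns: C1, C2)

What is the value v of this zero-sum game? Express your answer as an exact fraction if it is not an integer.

-47/13

Row minima: A → -7, B → -5; maximin = -5.
Column maxima: C1 → 4, C2 → -3; minimax = -3.
-5 ≠ -3, so there is no saddle point; optimal play is mixed.
Let the row player play A with probability p. Expected payoff against C1: (-7)p + 4(1−p) = −11p + 4; against C2: (-3)p + (-5)(1−p) = 2p − 5.
Setting these equal: −11p + 4 = 2p − 5 ⇒ −13p = -9 ⇒ p = 9/13, and the value is (-11)·(9/13) + 4 = -47/13.
For the column player: with q = P(C1), equating A's and B's payoffs gives −4q − 3 = 9q − 5 ⇒ q = 2/13.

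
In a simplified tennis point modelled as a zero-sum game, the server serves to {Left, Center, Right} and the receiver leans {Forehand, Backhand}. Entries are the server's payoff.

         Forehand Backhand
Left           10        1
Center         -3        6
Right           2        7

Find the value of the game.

34/7

Row minima: Left → 1, Center → -3, Right → 2; maximin = 2.
Column maxima: Forehand → 10, Backhand → 7; minimax = 7.
2 ≠ 7, so there is no saddle point; optimal play is mixed.
Center is strictly dominated by Right, so the server never plays it.
On the remaining 2×2 (Left, Right vs Forehand, Backhand):
Let the server play Left with probability p. Expected payoff against Forehand: 10p + 2(1−p) = 8p + 2; against Backhand: 1p + 7(1−p) = −6p + 7.
Setting these equal: 8p + 2 = −6p + 7 ⇒ 14p = 5 ⇒ p = 5/14, and the value is (8)·(5/14) + 2 = 34/7.
For the receiver: with q = P(Forehand), equating Left's and Right's payoffs gives 9q + 1 = −5q + 7 ⇒ q = 3/7.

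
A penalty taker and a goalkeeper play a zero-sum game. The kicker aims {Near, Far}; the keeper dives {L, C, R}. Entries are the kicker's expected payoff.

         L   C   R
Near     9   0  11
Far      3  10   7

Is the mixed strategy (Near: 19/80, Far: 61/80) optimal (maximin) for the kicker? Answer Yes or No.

Against L this mix gives (19/80)·9 + (61/80)·3 = 177/40.
Against C this mix gives (19/80)·0 + (61/80)·10 = 61/8.
Against R this mix gives (19/80)·11 + (61/80)·7 = 159/20.
The keeper will play L, holding the kicker to 177/40. Shifting weight toward the row that does better against L would raise this floor (the equalizing mix achieves 45/8 against both L and C), so the proposed strategy is not optimal.

No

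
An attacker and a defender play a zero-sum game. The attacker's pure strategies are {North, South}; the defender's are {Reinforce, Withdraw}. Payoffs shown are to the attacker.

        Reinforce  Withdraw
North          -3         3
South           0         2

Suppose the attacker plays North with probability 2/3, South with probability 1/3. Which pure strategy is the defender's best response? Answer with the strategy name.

If the defender plays Reinforce, the attacker's expected payoff is (2/3)·(-3) + (1/3)·0 = -2.
If the defender plays Withdraw, the attacker's expected payoff is (2/3)·3 + (1/3)·2 = 8/3.
The defender minimizes the attacker's payoff; the smallest is -2, so the best response is Reinforce.

Reinforce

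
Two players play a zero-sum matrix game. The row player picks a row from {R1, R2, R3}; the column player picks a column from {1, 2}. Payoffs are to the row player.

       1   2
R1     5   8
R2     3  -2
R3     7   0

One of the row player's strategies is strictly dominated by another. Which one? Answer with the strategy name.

R1 gives a strictly higher payoff than R2 against every column: 5 > 3, 8 > -2.
So R2 is strictly dominated and the row player never plays it.

R2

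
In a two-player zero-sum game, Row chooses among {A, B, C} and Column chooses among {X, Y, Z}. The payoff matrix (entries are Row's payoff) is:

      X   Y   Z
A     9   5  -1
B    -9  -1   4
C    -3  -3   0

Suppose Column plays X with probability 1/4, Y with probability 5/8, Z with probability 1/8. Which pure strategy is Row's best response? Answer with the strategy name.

Expected payoff of A: (1/4)·9 + (5/8)·5 + (1/8)·(-1) = 21/4.
Expected payoff of B: (1/4)·(-9) + (5/8)·(-1) + (1/8)·4 = -19/8.
Expected payoff of C: (1/4)·(-3) + (5/8)·(-3) + (1/8)·0 = -21/8.
The largest is 21/4, so Row's best response is A.

A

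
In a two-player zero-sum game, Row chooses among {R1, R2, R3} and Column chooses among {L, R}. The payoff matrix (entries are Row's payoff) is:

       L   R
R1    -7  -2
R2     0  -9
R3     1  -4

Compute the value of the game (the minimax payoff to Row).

-3

Row minima: R1 → -7, R2 → -9, R3 → -4; maximin = -4.
Column maxima: L → 1, R → -2; minimax = -2.
-4 ≠ -2, so there is no saddle point; optimal play is mixed.
R2 is strictly dominated by R3, so Row never plays it.
On the remaining 2×2 (R1, R3 vs L, R):
Let Row play R1 with probability p. Expected payoff against L: (-7)p + 1(1−p) = −8p + 1; against R: (-2)p + (-4)(1−p) = 2p − 4.
Setting these equal: −8p + 1 = 2p − 4 ⇒ −10p = -5 ⇒ p = 1/2, and the value is (-8)·(1/2) + 1 = -3.
For Column: with q = P(L), equating R1's and R3's payoffs gives −5q − 2 = 5q − 4 ⇒ q = 1/5.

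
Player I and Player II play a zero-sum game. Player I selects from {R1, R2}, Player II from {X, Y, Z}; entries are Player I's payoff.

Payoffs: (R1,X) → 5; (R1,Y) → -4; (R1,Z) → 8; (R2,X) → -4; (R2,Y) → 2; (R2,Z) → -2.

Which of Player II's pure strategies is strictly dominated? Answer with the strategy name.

X holds Player I's payoff strictly below Z in every row: 5 < 8, -4 < -2.
So Z is strictly dominated for Player II.

Z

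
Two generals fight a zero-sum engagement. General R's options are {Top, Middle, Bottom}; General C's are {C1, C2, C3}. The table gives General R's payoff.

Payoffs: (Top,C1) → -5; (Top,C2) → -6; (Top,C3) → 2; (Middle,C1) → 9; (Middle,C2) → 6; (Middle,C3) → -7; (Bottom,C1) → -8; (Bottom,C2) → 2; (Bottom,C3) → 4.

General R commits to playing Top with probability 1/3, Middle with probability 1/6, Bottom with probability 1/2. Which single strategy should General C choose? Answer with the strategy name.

C1

If General C plays C1, General R's expected payoff is (1/3)·(-5) + (1/6)·9 + (1/2)·(-8) = -25/6.
If General C plays C2, General R's expected payoff is (1/3)·(-6) + (1/6)·6 + (1/2)·2 = 0.
If General C plays C3, General R's expected payoff is (1/3)·2 + (1/6)·(-7) + (1/2)·4 = 3/2.
General C minimizes General R's payoff; the smallest is -25/6, so the best response is C1.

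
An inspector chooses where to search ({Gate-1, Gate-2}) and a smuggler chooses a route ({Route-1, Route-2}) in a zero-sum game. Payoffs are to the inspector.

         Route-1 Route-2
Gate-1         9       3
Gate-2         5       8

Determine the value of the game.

19/3

Row minima: Gate-1 → 3, Gate-2 → 5; maximin = 5.
Column maxima: Route-1 → 9, Route-2 → 8; minimax = 8.
5 ≠ 8, so there is no saddle point; optimal play is mixed.
Let the inspector play Gate-1 with probability p. Expected payoff against Route-1: 9p + 5(1−p) = 4p + 5; against Route-2: 3p + 8(1−p) = −5p + 8.
Setting these equal: 4p + 5 = −5p + 8 ⇒ 9p = 3 ⇒ p = 1/3, and the value is (4)·(1/3) + 5 = 19/3.
For the smuggler: with q = P(Route-1), equating Gate-1's and Gate-2's payoffs gives 6q + 3 = −3q + 8 ⇒ q = 5/9.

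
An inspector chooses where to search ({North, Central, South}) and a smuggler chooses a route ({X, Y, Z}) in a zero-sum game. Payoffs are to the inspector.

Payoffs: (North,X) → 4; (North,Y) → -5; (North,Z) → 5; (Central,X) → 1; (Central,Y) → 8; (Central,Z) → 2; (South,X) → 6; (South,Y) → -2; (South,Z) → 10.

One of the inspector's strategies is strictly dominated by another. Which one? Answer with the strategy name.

North

South gives a strictly higher payoff than North against every column: 6 > 4, -2 > -5, 10 > 5.
So North is strictly dominated and the inspector never plays it.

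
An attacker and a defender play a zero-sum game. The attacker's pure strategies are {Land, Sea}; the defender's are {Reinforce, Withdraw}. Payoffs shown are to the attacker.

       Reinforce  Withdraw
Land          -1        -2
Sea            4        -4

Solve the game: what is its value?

-2

Row minima: Land → -2, Sea → -4; maximin = -2.
Column maxima: Reinforce → 4, Withdraw → -2; minimax = -2.
Since maximin = minimax = -2, there is a saddle point and the value is -2.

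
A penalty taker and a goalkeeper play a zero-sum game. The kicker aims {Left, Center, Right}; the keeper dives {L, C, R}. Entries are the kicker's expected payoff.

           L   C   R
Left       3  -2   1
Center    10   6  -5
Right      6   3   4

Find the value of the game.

Row minima: Left → -2, Center → -5, Right → 3; maximin = 3.
Column maxima: L → 10, C → 6, R → 4; minimax = 4.
3 ≠ 4, so there is no saddle point; optimal play is mixed.
Left is strictly dominated by Right, so the kicker never plays it.
L is strictly dominated by C (it gives the kicker strictly more in every row), so the keeper never plays it.
On the remaining 2×2 (Center, Right vs C, R):
Let the kicker play Center with probability p. Expected payoff against C: 6p + 3(1−p) = 3p + 3; against R: (-5)p + 4(1−p) = −9p + 4.
Setting these equal: 3p + 3 = −9p + 4 ⇒ 12p = 1 ⇒ p = 1/12, and the value is (3)·(1/12) + 3 = 13/4.
For the keeper: with q = P(C), equating Center's and Right's payoffs gives 11q − 5 = −q + 4 ⇒ q = 3/4.

13/4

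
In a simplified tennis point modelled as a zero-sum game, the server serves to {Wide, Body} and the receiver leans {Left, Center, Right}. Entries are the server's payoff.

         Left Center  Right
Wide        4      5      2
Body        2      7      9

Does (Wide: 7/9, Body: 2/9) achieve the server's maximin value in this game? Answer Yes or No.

Against Left this mix gives (7/9)·4 + (2/9)·2 = 32/9.
Against Center this mix gives (7/9)·5 + (2/9)·7 = 49/9.
Against Right this mix gives (7/9)·2 + (2/9)·9 = 32/9.
All of the receiver's active replies (Left, Right) yield 32/9, and no column does worse for the server. The mix makes the receiver indifferent and guarantees 32/9, so it is optimal.

Yes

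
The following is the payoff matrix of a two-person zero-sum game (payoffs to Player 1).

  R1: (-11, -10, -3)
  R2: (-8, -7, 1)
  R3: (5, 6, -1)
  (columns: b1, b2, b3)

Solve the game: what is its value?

Row minima: R1 → -11, R2 → -8, R3 → -1; maximin = -1.
Column maxima: b1 → 5, b2 → 6, b3 → 1; minimax = 1.
-1 ≠ 1, so there is no saddle point; optimal play is mixed.
R1 is strictly dominated by R2, so Player 1 never plays it.
b2 is strictly dominated by b1 (it gives Player 1 strictly more in every row), so Player 2 never plays it.
On the remaining 2×2 (R2, R3 vs b1, b3):
Let Player 1 play R2 with probability p. Expected payoff against b1: (-8)p + 5(1−p) = −13p + 5; against b3: 1p + (-1)(1−p) = 2p − 1.
Setting these equal: −13p + 5 = 2p − 1 ⇒ −15p = -6 ⇒ p = 2/5, and the value is (-13)·(2/5) + 5 = -1/5.
For Player 2: with q = P(b1), equating R2's and R3's payoffs gives −9q + 1 = 6q − 1 ⇒ q = 2/15.

-1/5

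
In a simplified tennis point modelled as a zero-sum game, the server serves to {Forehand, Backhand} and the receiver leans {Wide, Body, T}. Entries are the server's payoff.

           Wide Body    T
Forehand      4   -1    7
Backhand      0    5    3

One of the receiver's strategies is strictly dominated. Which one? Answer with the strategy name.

T

Wide holds the server's payoff strictly below T in every row: 4 < 7, 0 < 3.
So T is strictly dominated for the receiver.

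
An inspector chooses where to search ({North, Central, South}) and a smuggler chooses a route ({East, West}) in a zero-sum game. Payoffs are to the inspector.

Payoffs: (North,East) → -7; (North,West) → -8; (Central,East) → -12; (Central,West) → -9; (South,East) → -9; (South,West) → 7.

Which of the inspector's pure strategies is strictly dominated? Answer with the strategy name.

Central

North gives a strictly higher payoff than Central against every column: -7 > -12, -8 > -9.
So Central is strictly dominated and the inspector never plays it.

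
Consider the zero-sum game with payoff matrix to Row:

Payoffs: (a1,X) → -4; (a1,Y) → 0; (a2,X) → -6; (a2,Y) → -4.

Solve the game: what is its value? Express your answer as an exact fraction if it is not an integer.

-4

Row minima: a1 → -4, a2 → -6; maximin = -4.
Column maxima: X → -4, Y → 0; minimax = -4.
Since maximin = minimax = -4, there is a saddle point and the value is -4.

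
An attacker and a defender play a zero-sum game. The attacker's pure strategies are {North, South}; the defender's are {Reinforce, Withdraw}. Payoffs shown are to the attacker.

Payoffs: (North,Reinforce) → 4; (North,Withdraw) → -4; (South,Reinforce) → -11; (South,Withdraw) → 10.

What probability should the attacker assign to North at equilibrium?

Row minima: North → -4, South → -11; maximin = -4.
Column maxima: Reinforce → 4, Withdraw → 10; minimax = 4.
-4 ≠ 4, so there is no saddle point; optimal play is mixed.
Let the attacker play North with probability p. Expected payoff against Reinforce: 4p + (-11)(1−p) = 15p − 11; against Withdraw: (-4)p + 10(1−p) = −14p + 10.
Setting these equal: 15p − 11 = −14p + 10 ⇒ 29p = 21 ⇒ p = 21/29, and the value is (15)·(21/29) − 11 = -4/29.
For the defender: with q = P(Reinforce), equating North's and South's payoffs gives 8q − 4 = −21q + 10 ⇒ q = 14/29.

21/29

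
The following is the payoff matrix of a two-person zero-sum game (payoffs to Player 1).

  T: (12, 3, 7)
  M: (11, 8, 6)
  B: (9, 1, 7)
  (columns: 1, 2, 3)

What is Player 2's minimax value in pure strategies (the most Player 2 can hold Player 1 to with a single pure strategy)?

Column maxima: 1 → 12, 2 → 8, 3 → 7.
The smallest of these is 7.

7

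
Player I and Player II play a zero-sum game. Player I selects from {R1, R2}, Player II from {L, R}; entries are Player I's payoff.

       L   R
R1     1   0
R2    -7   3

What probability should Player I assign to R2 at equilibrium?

Row minima: R1 → 0, R2 → -7; maximin = 0.
Column maxima: L → 1, R → 3; minimax = 1.
0 ≠ 1, so there is no saddle point; optimal play is mixed.
Let Player I play R1 with probability p. Expected payoff against L: 1p + (-7)(1−p) = 8p − 7; against R: 0p + 3(1−p) = −3p + 3.
Setting these equal: 8p − 7 = −3p + 3 ⇒ 11p = 10 ⇒ p = 10/11, and the value is (8)·(10/11) − 7 = 3/11.
For Player II: with q = P(L), equating R1's and R2's payoffs gives q = −10q + 3 ⇒ q = 3/11.

1/11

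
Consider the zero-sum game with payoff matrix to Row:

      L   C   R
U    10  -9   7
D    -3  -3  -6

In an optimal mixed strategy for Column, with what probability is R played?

6/19

Row minima: U → -9, D → -6; maximin = -6.
Column maxima: L → 10, C → -3, R → 7; minimax = -3.
-6 ≠ -3, so there is no saddle point; optimal play is mixed.
L is strictly dominated by R (it gives Row strictly more in every row), so Column never plays it.
On the remaining 2×2 (U, D vs C, R):
Let Row play U with probability p. Expected payoff against C: (-9)p + (-3)(1−p) = −6p − 3; against R: 7p + (-6)(1−p) = 13p − 6.
Setting these equal: −6p − 3 = 13p − 6 ⇒ −19p = -3 ⇒ p = 3/19, and the value is (-6)·(3/19) − 3 = -75/19.
For Column: with q = P(C), equating U's and D's payoffs gives −16q + 7 = 3q − 6 ⇒ q = 13/19.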